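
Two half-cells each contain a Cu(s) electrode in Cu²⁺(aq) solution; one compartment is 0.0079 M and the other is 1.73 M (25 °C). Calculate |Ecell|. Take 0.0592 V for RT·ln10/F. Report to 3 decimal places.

For a concentration cell E°cell = 0, since both electrodes use the same couple.
The compartment with the higher Cu²⁺(aq) concentration (1.73 M) acts as the cathode; ions are reduced there and produced at the dilute (0.0079 M) anode.
With n = 2, Ecell = −(0.0592/2)·log([dilute]/[conc]) = −(0.0592/2)·log(0.0079/1.73) = +0.069 V.

0.069 V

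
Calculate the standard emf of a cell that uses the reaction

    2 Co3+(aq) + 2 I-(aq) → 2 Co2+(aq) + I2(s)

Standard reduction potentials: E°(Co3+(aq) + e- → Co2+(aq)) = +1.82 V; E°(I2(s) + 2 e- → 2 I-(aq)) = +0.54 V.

Co3+(aq) gains electrons, so the Co³⁺/Co²⁺ couple is the cathode; the I₂/I⁻ couple is the anode.
E°cell = E°(cathode) − E°(anode) = +1.82 − (+0.54) = +1.28 V.

+1.28 V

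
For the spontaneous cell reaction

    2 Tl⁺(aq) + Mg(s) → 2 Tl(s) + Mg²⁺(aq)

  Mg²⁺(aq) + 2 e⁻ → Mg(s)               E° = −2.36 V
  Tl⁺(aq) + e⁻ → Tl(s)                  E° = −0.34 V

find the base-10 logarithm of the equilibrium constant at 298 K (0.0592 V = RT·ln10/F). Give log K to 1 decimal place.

The Tl⁺/Tl couple is reduced (cathode); E°cell = −0.34 − (−2.36) = +2.02 V with n = 2.
At equilibrium E = 0, so log K = nE°cell / 0.0592 = (2)(+2.02) / 0.0592 = 68.2.

log K = 68.2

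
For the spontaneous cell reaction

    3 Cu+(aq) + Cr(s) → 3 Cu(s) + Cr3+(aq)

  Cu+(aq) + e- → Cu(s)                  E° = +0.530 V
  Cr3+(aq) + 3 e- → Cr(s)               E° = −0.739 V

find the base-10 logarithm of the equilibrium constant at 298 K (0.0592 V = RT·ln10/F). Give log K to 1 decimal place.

The Cu⁺/Cu couple is reduced (cathode); E°cell = +0.530 − (−0.739) = +1.269 V with n = 3.
At equilibrium E = 0, so log K = nE°cell / 0.0592 = (3)(+1.269) / 0.0592 = 64.3.

log K = 64.3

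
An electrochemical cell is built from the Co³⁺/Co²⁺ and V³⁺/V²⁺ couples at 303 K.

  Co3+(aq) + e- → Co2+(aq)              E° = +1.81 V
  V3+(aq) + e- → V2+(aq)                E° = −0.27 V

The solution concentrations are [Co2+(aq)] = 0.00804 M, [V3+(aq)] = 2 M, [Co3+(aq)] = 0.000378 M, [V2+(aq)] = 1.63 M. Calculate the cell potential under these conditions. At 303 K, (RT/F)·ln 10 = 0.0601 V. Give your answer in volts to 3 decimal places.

The Co³⁺/Co²⁺ couple has the more positive E°, so it is the cathode; V³⁺/V²⁺ is the anode.
E°cell = E°cat − E°an = +1.81 − (−0.27) = +2.08 V; n = 1.
For the overall reaction Co3+(aq) + V2+(aq) → Co2+(aq) + V3+(aq), Q = ([Co2+(aq)]·[V3+(aq)]) / ([Co3+(aq)]·[V2+(aq)]) = 26.1, giving log Q = 1.417.
Applying E = E° − (RT ln10/nF)·log Q gives +2.08 − (0.0601/1)(1.417) = +1.995 V.

+1.995 V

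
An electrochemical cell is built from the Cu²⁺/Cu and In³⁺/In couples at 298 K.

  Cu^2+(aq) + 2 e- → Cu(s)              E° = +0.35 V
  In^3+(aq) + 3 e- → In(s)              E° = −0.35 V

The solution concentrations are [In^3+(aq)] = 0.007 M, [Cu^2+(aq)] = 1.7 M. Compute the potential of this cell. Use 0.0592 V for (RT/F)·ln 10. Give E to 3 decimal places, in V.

Since E°(Cu²⁺/Cu) > E°(In³⁺/In), Cu²⁺/Cu serves as the cathode.
E°cell = E°cat − E°an = +0.35 − (−0.35) = +0.70 V; n = 6.
Balancing gives 3 Cu^2+(aq) + 2 In(s) → 3 Cu(s) + 2 In^3+(aq); hence Q = [In^3+(aq)]^2 / [Cu^2+(aq)]^3 = 9.97×10^−6 (log Q = −5.001).
Applying E = E° − (RT ln10/nF)·log Q gives +0.70 − (0.0592/6)(−5.001) = +0.749 V.

+0.749 V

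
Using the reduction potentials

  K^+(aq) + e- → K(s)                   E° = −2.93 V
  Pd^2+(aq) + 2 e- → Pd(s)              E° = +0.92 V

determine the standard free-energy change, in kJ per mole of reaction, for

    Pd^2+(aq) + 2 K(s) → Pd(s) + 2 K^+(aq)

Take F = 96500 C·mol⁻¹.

In the reaction as written Pd^2+(aq) is reduced, so the Pd²⁺/Pd couple is the cathode and K⁺/K is the anode.
E°cell = +0.92 − (−2.93) = +3.85 V; balancing electrons gives n = 2.
ΔG° = −nFE°cell = −(2)(96500)(+3.85) J/mol = −743 kJ/mol.

−743 kJ/mol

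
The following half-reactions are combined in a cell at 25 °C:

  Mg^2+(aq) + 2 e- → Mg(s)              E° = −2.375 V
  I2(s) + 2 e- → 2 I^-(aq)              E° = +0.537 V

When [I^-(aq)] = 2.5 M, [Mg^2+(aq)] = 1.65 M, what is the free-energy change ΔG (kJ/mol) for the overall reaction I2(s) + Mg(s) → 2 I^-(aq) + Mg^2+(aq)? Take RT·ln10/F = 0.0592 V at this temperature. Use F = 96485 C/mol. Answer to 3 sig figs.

With I₂/I⁻ reduced at the cathode, E°cell = +0.537 − (−2.375) = +2.912 V and n = 2.
Q = [I^-(aq)]^2·[Mg^2+(aq)] = 10.3, so log Q = 1.013 and E = +2.912 − (0.0592/2)(1.013) = +2.8820 V.
Finally ΔG = −nFE = −(2)(96485 C/mol)(+2.8820 V) = −556 kJ/mol.

−556 kJ/mol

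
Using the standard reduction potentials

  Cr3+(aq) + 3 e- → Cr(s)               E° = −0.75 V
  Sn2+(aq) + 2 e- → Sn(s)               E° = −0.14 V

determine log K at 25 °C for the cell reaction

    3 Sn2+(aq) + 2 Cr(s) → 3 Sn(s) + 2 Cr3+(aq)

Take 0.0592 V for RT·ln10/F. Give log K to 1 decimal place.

log K = 61.8

The Sn²⁺/Sn couple is reduced (cathode); E°cell = −0.14 − (−0.75) = +0.61 V with n = 6.
At equilibrium E = 0, so log K = nE°cell / 0.0592 = (6)(+0.61) / 0.0592 = 61.8.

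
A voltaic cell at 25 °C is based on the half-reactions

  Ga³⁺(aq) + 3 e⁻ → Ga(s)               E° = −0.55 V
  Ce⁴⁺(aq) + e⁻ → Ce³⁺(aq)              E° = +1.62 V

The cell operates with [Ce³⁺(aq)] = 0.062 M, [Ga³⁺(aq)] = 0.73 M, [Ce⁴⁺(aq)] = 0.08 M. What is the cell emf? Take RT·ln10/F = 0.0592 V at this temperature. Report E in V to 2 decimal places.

Ce⁴⁺/Ce³⁺ is reduced (cathode, E° = +1.62 V) and Ga³⁺/Ga is oxidized (anode).
E°cell = +1.62 − (−0.55) = +2.17 V, with n = 3 electrons transferred.
For the overall reaction 3 Ce⁴⁺(aq) + Ga(s) → 3 Ce³⁺(aq) + Ga³⁺(aq), Q = ([Ce³⁺(aq)]^3·[Ga³⁺(aq)]) / [Ce⁴⁺(aq)]^3 = 0.34, giving log Q = −0.469.
E = E° − (0.0592/n)·log Q = +2.17 − (0.0592/3)(−0.469) = +2.18 V.

+2.18 V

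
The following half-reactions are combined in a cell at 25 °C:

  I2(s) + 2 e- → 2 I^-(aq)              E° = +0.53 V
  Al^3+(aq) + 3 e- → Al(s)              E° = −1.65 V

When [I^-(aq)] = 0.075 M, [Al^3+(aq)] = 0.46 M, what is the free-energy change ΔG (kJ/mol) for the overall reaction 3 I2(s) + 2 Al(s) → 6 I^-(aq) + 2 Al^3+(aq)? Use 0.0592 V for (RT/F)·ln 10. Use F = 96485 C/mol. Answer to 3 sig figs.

The standard cell potential is +0.53 − (−1.65) = +2.18 V, with n = 6 electrons in the balanced equation.
Q = [I^-(aq)]^6·[Al^3+(aq)]^2 = 3.77×10^−8, so log Q = −7.424 and E = +2.18 − (0.0592/6)(−7.424) = +2.2533 V.
ΔG = −nFE = −(6)(96485)(+2.2533) J/mol = −1300 kJ/mol.

−1300 kJ/mol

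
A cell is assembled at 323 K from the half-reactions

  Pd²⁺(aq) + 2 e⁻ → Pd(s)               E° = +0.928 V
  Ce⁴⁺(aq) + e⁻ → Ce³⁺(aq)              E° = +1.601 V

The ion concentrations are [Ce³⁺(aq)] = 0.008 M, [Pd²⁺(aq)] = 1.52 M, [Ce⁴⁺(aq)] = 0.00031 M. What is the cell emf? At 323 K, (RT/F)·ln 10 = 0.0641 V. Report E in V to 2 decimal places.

Since E°(Ce⁴⁺/Ce³⁺) > E°(Pd²⁺/Pd), Ce⁴⁺/Ce³⁺ serves as the cathode.
The standard potential is +1.601 − (+0.928) = +0.673 V and the balanced reaction transfers n = 2 electrons.
For the overall reaction 2 Ce⁴⁺(aq) + Pd(s) → 2 Ce³⁺(aq) + Pd²⁺(aq), Q = ([Ce³⁺(aq)]^2·[Pd²⁺(aq)]) / [Ce⁴⁺(aq)]^2 = 1.01×10^3, giving log Q = 3.005.
By the Nernst equation, E = +0.673 − (0.0641/2)·(3.005) = +0.58 V.

+0.58 V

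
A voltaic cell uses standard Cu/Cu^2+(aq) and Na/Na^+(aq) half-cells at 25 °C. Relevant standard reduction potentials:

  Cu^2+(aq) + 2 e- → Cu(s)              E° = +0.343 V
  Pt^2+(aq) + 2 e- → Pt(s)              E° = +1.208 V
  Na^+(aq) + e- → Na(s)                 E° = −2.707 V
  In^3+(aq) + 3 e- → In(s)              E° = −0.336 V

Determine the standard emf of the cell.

+3.050 V

Of the two couples in this cell, the one with the more positive reduction potential is reduced at the cathode: here that is Cu²⁺/Cu (+0.343 V); Na⁺/Na (−2.707 V) is the anode.
E°cell = E°(cathode) − E°(anode) = +0.343 − (−2.707) = +3.050 V.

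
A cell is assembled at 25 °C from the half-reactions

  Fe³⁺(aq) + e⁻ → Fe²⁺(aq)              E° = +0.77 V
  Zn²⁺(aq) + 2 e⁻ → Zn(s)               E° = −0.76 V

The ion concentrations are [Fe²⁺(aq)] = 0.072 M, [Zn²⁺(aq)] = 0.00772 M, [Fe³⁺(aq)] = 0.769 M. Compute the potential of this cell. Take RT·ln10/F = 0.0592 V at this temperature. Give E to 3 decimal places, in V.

+1.653 V

Since E°(Fe³⁺/Fe²⁺) > E°(Zn²⁺/Zn), Fe³⁺/Fe²⁺ serves as the cathode.
The standard potential is +0.77 − (−0.76) = +1.53 V and the balanced reaction transfers n = 2 electrons.
For the overall reaction 2 Fe³⁺(aq) + Zn(s) → 2 Fe²⁺(aq) + Zn²⁺(aq), Q = ([Fe²⁺(aq)]^2·[Zn²⁺(aq)]) / [Fe³⁺(aq)]^2 = 6.77×10^−5, giving log Q = −4.170.
By the Nernst equation, E = +1.53 − (0.0592/2)·(−4.170) = +1.653 V.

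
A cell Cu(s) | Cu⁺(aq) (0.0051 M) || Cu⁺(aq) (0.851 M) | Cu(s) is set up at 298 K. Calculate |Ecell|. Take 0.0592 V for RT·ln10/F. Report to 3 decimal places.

0.132 V

For a concentration cell E°cell = 0, since both electrodes use the same couple.
The compartment with the higher Cu⁺(aq) concentration (0.851 M) acts as the cathode; ions are reduced there and produced at the dilute (0.0051 M) anode.
With n = 1, Ecell = −(0.0592/1)·log([dilute]/[conc]) = −(0.0592/1)·log(0.0051/0.851) = +0.132 V.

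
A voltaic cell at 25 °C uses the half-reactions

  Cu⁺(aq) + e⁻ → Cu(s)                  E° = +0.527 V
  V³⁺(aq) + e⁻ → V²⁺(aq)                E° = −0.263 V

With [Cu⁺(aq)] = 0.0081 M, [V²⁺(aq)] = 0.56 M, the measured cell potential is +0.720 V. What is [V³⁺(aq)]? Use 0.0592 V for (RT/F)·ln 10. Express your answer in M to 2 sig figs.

Cu⁺/Cu is the cathode (higher E°); E°cell = +0.527 − (−0.263) = +0.790 V with n = 1.
Rearranging E = E° − (0.0592/n)·log Q gives log Q = 1(+0.790 − (+0.720))/0.0592 = 1.182.
For Cu⁺(aq) + V²⁺(aq) → Cu(s) + V³⁺(aq), the reaction quotient is Q = [V³⁺(aq)] / ([Cu⁺(aq)]·[V²⁺(aq)]).
Solving for the unknown gives log [V³⁺(aq)] = −1.161, so [V³⁺(aq)] ≈ 0.069 M.

0.069 M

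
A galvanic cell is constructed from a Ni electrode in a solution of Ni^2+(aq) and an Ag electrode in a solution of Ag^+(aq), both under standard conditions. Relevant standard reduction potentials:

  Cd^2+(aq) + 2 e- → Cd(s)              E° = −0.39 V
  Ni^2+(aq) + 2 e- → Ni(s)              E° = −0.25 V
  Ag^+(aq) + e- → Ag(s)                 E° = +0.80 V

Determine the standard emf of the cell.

The Ag⁺/Ag couple has the higher E°, so Ag ion is reduced (cathode) and Ni is oxidized (anode).
E°cell = E°(cathode) − E°(anode) = +0.80 − (−0.25) = +1.05 V.

+1.05 V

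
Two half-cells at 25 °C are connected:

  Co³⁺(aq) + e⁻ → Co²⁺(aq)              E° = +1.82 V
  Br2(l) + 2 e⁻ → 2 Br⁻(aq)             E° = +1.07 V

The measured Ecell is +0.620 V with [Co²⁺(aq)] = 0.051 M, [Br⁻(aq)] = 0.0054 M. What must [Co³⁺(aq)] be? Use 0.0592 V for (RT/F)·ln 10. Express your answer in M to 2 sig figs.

The Co³⁺/Co²⁺ couple has the larger reduction potential, so it is the cathode: E°cell = +1.82 − (+1.07) = +0.75 V and n = 2.
Since E = E° − (0.0592/n)·log Q, log Q = n(E° − E)/0.0592 = 4.392.
Balancing electrons gives 2 Co³⁺(aq) + 2 Br⁻(aq) → 2 Co²⁺(aq) + Br2(l); thus Q = [Co²⁺(aq)]^2 / ([Co³⁺(aq)]^2·[Br⁻(aq)]^2).
Solving for the unknown gives log [Co³⁺(aq)] = −1.221, so [Co³⁺(aq)] ≈ 0.060 M.

0.060 M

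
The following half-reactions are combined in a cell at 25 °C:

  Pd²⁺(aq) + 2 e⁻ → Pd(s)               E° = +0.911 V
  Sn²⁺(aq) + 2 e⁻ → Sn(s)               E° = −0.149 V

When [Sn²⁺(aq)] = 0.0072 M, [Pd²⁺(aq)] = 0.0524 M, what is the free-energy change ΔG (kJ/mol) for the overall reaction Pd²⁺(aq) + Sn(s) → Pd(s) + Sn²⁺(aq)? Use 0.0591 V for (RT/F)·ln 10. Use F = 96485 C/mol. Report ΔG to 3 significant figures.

−209 kJ/mol

E°cell = +0.911 − (−0.149) = +1.060 V; the balanced reaction transfers n = 2 electrons.
Here Q = [Sn²⁺(aq)] / [Pd²⁺(aq)] = 0.137 (log Q = −0.862), giving E = +1.060 − (0.0591/2)·(−0.862) = +1.0855 V.
ΔG = −nFE = −(2)(96485)(+1.0855) J/mol = −209 kJ/mol.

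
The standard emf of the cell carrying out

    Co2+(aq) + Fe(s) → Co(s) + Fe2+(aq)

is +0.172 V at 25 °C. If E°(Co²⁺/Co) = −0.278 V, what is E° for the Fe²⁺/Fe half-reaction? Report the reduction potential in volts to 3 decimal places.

In the reaction as written the Co²⁺/Co couple is reduced (cathode) and Fe²⁺/Fe is oxidized (anode), so E°cell = E°(Co²⁺/Co) − E°(Fe²⁺/Fe).
E°(Fe²⁺/Fe) = E°(cathode) − E°cell = −0.278 − (+0.172) = −0.450 V.

−0.450 V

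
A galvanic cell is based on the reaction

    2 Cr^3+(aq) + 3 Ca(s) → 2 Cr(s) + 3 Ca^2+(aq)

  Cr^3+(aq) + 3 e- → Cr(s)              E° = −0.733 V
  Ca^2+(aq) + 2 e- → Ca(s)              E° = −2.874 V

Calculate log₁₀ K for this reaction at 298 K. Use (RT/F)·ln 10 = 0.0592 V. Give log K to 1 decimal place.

log K = 217.0

The Cr³⁺/Cr couple is reduced (cathode); E°cell = −0.733 − (−2.874) = +2.141 V with n = 6.
At equilibrium E = 0, so log K = nE°cell / 0.0592 = (6)(+2.141) / 0.0592 = 217.0.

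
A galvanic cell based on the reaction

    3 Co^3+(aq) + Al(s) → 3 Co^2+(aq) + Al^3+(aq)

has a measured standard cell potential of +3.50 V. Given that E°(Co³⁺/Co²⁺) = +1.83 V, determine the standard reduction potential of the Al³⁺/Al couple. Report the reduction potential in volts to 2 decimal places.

In the reaction as written the Co³⁺/Co²⁺ couple is reduced (cathode) and Al³⁺/Al is oxidized (anode), so E°cell = E°(Co³⁺/Co²⁺) − E°(Al³⁺/Al).
E°(Al³⁺/Al) = E°(cathode) − E°cell = +1.83 − (+3.50) = −1.67 V.

−1.67 V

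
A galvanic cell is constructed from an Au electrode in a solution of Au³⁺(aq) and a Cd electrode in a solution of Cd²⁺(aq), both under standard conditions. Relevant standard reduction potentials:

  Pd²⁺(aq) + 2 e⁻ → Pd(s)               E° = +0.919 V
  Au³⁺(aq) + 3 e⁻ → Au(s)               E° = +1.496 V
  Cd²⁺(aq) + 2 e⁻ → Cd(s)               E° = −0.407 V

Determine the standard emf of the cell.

+1.903 V

Of the two couples in this cell, the one with the more positive reduction potential is reduced at the cathode: here that is Au³⁺/Au (+1.496 V); Cd²⁺/Cd (−0.407 V) is the anode.
E°cell = E°(cathode) − E°(anode) = +1.496 − (−0.407) = +1.903 V.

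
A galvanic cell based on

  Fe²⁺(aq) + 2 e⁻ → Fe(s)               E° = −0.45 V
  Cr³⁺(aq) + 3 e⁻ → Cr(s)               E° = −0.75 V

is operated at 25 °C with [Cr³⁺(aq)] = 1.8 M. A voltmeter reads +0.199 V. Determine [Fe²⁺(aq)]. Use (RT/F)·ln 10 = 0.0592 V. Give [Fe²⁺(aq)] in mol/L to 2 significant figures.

The Fe²⁺/Fe couple has the larger reduction potential, so it is the cathode: E°cell = −0.45 − (−0.75) = +0.30 V and n = 6.
Rearranging E = E° − (0.0592/n)·log Q gives log Q = 6(+0.30 − (+0.199))/0.0592 = 10.236.
The balanced reaction is 3 Fe²⁺(aq) + 2 Cr(s) → 3 Fe(s) + 2 Cr³⁺(aq), so Q = [Cr³⁺(aq)]^2 / [Fe²⁺(aq)]^3.
Substituting the known concentrations and solving, log [Fe²⁺(aq)] = −3.242 and [Fe²⁺(aq)] = 0.00057 M.

0.00057 M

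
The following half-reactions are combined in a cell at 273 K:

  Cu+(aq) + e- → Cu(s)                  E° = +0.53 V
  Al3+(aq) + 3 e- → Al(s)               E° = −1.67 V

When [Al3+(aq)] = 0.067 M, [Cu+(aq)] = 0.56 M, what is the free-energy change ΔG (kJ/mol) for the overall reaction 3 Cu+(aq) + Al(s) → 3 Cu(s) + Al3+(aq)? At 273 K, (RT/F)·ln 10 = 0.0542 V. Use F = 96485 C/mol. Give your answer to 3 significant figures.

E°cell = +0.53 − (−1.67) = +2.20 V; the balanced reaction transfers n = 3 electrons.
The reaction quotient is [Al3+(aq)] / [Cu+(aq)]^3 = 0.382; by Nernst, E = +2.20 − (0.0542/3)(−0.418) = +2.2076 V.
Then ΔG = −nFE = −3 × 96485 × +2.2076 J/mol = −639 kJ/mol.

−639 kJ/mol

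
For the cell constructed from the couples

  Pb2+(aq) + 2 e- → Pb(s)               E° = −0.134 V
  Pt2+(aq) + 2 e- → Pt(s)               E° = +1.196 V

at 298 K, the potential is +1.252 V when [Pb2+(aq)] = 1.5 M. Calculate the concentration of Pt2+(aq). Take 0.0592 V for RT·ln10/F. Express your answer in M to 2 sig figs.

Pt²⁺/Pt is the cathode (higher E°); E°cell = +1.196 − (−0.134) = +1.330 V with n = 2.
Rearranging E = E° − (0.0592/n)·log Q gives log Q = 2(+1.330 − (+1.252))/0.0592 = 2.635.
The balanced reaction is Pt2+(aq) + Pb(s) → Pt(s) + Pb2+(aq), so Q = [Pb2+(aq)] / [Pt2+(aq)].
Substituting the known concentrations and solving, log [Pt2+(aq)] = −2.459 and [Pt2+(aq)] = 0.0035 M.

0.0035 M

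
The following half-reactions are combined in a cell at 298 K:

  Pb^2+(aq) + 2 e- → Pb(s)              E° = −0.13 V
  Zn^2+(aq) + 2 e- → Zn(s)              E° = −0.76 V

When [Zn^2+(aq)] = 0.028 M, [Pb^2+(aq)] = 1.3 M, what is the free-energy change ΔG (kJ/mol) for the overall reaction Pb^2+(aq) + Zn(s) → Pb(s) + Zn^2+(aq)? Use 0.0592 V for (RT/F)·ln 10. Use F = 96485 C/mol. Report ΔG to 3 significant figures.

−131 kJ/mol

With Pb²⁺/Pb reduced at the cathode, E°cell = −0.13 − (−0.76) = +0.63 V and n = 2.
The reaction quotient is [Zn^2+(aq)] / [Pb^2+(aq)] = 0.0215; by Nernst, E = +0.63 − (0.0592/2)(−1.667) = +0.6793 V.
ΔG = −nFE = −(2)(96485)(+0.6793) J/mol = −131 kJ/mol.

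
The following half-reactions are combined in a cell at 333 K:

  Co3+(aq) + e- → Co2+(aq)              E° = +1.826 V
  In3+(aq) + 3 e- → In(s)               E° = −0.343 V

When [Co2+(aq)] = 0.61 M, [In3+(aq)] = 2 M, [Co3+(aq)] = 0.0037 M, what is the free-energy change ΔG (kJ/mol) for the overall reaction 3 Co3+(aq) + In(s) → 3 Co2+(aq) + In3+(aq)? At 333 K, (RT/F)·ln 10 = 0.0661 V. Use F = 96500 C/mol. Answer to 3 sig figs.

−584 kJ/mol

The standard cell potential is +1.826 − (−0.343) = +2.169 V, with n = 3 electrons in the balanced equation.
Here Q = ([Co2+(aq)]^3·[In3+(aq)]) / [Co3+(aq)]^3 = 8.96×10^6 (log Q = 6.952), giving E = +2.169 − (0.0661/3)·(6.952) = +2.0158 V.
Then ΔG = −nFE = −3 × 96500 × +2.0158 J/mol = −584 kJ/mol.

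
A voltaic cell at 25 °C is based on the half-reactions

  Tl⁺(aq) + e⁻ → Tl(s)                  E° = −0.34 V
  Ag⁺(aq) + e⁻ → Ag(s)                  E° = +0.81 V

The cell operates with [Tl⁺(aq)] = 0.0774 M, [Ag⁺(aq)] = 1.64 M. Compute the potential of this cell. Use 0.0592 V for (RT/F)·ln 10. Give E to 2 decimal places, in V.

+1.23 V

Since E°(Ag⁺/Ag) > E°(Tl⁺/Tl), Ag⁺/Ag serves as the cathode.
E°cell = E°cat − E°an = +0.81 − (−0.34) = +1.15 V; n = 1.
The balanced reaction is Ag⁺(aq) + Tl(s) → Ag(s) + Tl⁺(aq), so Q = [Tl⁺(aq)] / [Ag⁺(aq)] = 0.0472 and log Q = −1.326.
By the Nernst equation, E = +1.15 − (0.0592/1)·(−1.326) = +1.23 V.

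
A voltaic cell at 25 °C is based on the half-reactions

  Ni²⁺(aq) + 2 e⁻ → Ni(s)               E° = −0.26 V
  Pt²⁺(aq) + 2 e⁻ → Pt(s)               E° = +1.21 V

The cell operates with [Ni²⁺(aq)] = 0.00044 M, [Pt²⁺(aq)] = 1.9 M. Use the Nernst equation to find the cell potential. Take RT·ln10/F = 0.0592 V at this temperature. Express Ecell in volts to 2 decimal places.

Pt²⁺/Pt is reduced (cathode, E° = +1.21 V) and Ni²⁺/Ni is oxidized (anode).
E°cell = +1.21 − (−0.26) = +1.47 V, with n = 2 electrons transferred.
Balancing gives Pt²⁺(aq) + Ni(s) → Pt(s) + Ni²⁺(aq); hence Q = [Ni²⁺(aq)] / [Pt²⁺(aq)] = 0.000232 (log Q = −3.635).
Applying E = E° − (RT ln10/nF)·log Q gives +1.47 − (0.0592/2)(−3.635) = +1.58 V.

+1.58 V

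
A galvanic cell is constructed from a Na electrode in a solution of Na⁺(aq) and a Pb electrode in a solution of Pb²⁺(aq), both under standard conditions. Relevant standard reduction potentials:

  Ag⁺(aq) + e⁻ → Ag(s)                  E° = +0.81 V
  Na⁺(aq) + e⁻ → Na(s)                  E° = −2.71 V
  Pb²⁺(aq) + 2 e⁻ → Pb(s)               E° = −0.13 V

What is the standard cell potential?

The Pb²⁺/Pb couple has the higher E°, so Pb ion is reduced (cathode) and Na is oxidized (anode).
E°cell = E°(cathode) − E°(anode) = −0.13 − (−2.71) = +2.58 V.

+2.58 V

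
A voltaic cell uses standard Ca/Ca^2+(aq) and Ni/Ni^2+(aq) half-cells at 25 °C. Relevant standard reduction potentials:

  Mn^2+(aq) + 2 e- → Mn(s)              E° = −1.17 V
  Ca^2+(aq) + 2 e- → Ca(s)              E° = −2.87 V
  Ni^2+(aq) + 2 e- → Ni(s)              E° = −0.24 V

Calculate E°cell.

The Ni²⁺/Ni couple has the higher E°, so Ni ion is reduced (cathode) and Ca is oxidized (anode).
E°cell = E°(cathode) − E°(anode) = −0.24 − (−2.87) = +2.63 V.

+2.63 V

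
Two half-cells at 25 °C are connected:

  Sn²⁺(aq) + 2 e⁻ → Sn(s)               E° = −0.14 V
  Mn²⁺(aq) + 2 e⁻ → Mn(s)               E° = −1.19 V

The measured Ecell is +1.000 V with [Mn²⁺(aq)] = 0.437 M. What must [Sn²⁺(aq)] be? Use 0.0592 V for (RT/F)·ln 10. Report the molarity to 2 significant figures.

0.0089 M

The Sn²⁺/Sn couple has the larger reduction potential, so it is the cathode: E°cell = −0.14 − (−1.19) = +1.05 V and n = 2.
Rearranging E = E° − (0.0592/n)·log Q gives log Q = 2(+1.05 − (+1.000))/0.0592 = 1.689.
The balanced reaction is Sn²⁺(aq) + Mn(s) → Sn(s) + Mn²⁺(aq), so Q = [Mn²⁺(aq)] / [Sn²⁺(aq)].
Isolating [Sn²⁺(aq)] in Q = 10^{1.689} yields log [Sn²⁺(aq)] = −2.049, i.e. 0.0089 M.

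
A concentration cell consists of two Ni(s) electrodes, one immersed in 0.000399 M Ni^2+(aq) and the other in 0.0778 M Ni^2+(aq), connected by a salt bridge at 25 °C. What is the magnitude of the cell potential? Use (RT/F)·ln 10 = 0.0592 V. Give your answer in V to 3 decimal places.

For a concentration cell E°cell = 0, since both electrodes use the same couple.
The compartment with the higher Ni^2+(aq) concentration (0.0778 M) acts as the cathode; ions are reduced there and produced at the dilute (0.000399 M) anode.
With n = 2, Ecell = −(0.0592/2)·log([dilute]/[conc]) = −(0.0592/2)·log(0.000399/0.0778) = +0.068 V.

0.068 V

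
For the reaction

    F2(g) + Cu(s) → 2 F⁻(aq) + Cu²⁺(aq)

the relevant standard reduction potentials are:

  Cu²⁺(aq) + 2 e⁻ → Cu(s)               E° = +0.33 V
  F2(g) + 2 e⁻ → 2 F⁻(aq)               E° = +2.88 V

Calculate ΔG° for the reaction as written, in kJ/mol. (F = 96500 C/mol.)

In the reaction as written F2(g) is reduced, so the F₂/F⁻ couple is the cathode and Cu²⁺/Cu is the anode.
E°cell = +2.88 − (+0.33) = +2.55 V; balancing electrons gives n = 2.
ΔG° = −nFE°cell = −(2)(96500)(+2.55) J/mol = −492 kJ/mol.

−492 kJ/mol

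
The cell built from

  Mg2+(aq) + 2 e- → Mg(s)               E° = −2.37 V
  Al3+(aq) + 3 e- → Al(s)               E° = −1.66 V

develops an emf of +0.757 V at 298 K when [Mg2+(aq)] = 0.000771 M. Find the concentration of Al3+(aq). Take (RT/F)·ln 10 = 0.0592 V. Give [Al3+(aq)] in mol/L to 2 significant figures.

0.0052 M

With Al³⁺/Al at the cathode and Mg²⁺/Mg at the anode, E°cell = −1.66 − (−2.37) = +0.71 V (n = 6).
Since E = E° − (0.0592/n)·log Q, log Q = n(E° − E)/0.0592 = −4.764.
The balanced reaction is 2 Al3+(aq) + 3 Mg(s) → 2 Al(s) + 3 Mg2+(aq), so Q = [Mg2+(aq)]^3 / [Al3+(aq)]^2.
Solving for the unknown gives log [Al3+(aq)] = −2.287, so [Al3+(aq)] ≈ 0.0052 M.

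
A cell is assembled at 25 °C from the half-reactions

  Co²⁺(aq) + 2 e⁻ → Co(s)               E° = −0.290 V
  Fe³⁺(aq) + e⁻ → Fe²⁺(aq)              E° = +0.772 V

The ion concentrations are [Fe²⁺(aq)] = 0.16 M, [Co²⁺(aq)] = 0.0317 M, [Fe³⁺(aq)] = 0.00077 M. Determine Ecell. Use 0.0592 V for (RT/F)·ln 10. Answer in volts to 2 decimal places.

+0.97 V

Since E°(Fe³⁺/Fe²⁺) > E°(Co²⁺/Co), Fe³⁺/Fe²⁺ serves as the cathode.
E°cell = +0.772 − (−0.290) = +1.062 V, with n = 2 electrons transferred.
For the overall reaction 2 Fe³⁺(aq) + Co(s) → 2 Fe²⁺(aq) + Co²⁺(aq), Q = ([Fe²⁺(aq)]^2·[Co²⁺(aq)]) / [Fe³⁺(aq)]^2 = 1.37×10^3, giving log Q = 3.136.
Applying E = E° − (RT ln10/nF)·log Q gives +1.062 − (0.0592/2)(3.136) = +0.97 V.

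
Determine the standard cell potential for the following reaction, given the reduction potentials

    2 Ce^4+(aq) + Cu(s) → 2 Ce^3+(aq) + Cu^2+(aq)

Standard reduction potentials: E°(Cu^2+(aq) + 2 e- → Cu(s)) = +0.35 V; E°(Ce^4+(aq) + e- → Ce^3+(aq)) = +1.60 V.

In the reaction as written, Ce^4+(aq) is reduced (cathode) and Cu^2+(aq) is produced by oxidation at the anode.
E°cell = E°(cathode) − E°(anode) = +1.60 − (+0.35) = +1.25 V.

+1.25 V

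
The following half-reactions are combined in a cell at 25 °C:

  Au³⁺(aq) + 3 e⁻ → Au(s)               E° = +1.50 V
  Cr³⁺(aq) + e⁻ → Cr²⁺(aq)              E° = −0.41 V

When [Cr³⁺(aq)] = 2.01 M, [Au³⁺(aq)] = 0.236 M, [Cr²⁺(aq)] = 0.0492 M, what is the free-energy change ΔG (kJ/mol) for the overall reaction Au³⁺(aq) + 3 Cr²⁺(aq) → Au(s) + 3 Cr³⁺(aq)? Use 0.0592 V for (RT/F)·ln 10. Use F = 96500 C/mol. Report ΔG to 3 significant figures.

−522 kJ/mol

The standard cell potential is +1.50 − (−0.41) = +1.91 V, with n = 3 electrons in the balanced equation.
Q = [Cr³⁺(aq)]^3 / ([Au³⁺(aq)]·[Cr²⁺(aq)]^3) = 2.89×10^5, so log Q = 5.461 and E = +1.91 − (0.0592/3)(5.461) = +1.8022 V.
Finally ΔG = −nFE = −(3)(96500 C/mol)(+1.8022 V) = −522 kJ/mol.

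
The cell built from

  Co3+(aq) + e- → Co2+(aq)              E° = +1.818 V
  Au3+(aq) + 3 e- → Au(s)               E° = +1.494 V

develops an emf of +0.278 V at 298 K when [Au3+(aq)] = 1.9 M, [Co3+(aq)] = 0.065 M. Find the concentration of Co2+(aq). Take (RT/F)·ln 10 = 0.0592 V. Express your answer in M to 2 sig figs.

The Co³⁺/Co²⁺ couple has the larger reduction potential, so it is the cathode: E°cell = +1.818 − (+1.494) = +0.324 V and n = 3.
Since E = E° − (0.0592/n)·log Q, log Q = n(E° − E)/0.0592 = 2.331.
The balanced reaction is 3 Co3+(aq) + Au(s) → 3 Co2+(aq) + Au3+(aq), so Q = ([Co2+(aq)]^3·[Au3+(aq)]) / [Co3+(aq)]^3.
Solving for the unknown gives log [Co2+(aq)] = −0.503, so [Co2+(aq)] ≈ 0.31 M.

0.31 M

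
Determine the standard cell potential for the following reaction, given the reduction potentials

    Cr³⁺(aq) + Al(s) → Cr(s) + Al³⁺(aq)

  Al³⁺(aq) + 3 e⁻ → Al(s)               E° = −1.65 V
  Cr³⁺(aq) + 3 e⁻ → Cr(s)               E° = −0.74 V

In the reaction as written, Cr³⁺(aq) is reduced (cathode) and Al³⁺(aq) is produced by oxidation at the anode.
E°cell = E°(cathode) − E°(anode) = −0.74 − (−1.65) = +0.91 V.
The positive value indicates the reaction is spontaneous as written.

+0.91 V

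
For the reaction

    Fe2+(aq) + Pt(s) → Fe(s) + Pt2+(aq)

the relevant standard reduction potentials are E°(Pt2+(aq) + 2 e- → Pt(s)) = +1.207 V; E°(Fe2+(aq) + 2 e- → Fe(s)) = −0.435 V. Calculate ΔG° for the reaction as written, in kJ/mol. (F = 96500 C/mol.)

+317 kJ/mol

In the reaction as written Fe2+(aq) is reduced, so the Fe²⁺/Fe couple is the cathode and Pt²⁺/Pt is the anode.
E°cell = −0.435 − (+1.207) = −1.642 V; balancing electrons gives n = 2.
ΔG° = −nFE°cell = −(2)(96500)(−1.642) J/mol = +317 kJ/mol.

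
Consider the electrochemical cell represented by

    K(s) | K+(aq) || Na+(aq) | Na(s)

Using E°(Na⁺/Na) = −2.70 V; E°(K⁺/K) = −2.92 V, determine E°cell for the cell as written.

By convention the left-hand electrode in cell notation is the anode (oxidation) and the right-hand electrode is the cathode (reduction).
E°cell = E°(right) − E°(left) = −2.70 − (−2.92) = +0.22 V.

+0.22 V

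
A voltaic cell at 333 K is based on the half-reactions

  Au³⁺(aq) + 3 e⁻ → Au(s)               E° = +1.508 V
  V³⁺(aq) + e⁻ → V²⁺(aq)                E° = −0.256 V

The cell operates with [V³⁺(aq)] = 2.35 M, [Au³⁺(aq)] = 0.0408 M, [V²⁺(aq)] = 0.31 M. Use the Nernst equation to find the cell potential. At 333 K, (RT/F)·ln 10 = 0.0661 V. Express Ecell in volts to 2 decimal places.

+1.68 V

Since E°(Au³⁺/Au) > E°(V³⁺/V²⁺), Au³⁺/Au serves as the cathode.
The standard potential is +1.508 − (−0.256) = +1.764 V and the balanced reaction transfers n = 3 electrons.
The balanced reaction is Au³⁺(aq) + 3 V²⁺(aq) → Au(s) + 3 V³⁺(aq), so Q = [V³⁺(aq)]^3 / ([Au³⁺(aq)]·[V²⁺(aq)]^3) = 1.07×10^4 and log Q = 4.028.
Applying E = E° − (RT ln10/nF)·log Q gives +1.764 − (0.0661/3)(4.028) = +1.68 V.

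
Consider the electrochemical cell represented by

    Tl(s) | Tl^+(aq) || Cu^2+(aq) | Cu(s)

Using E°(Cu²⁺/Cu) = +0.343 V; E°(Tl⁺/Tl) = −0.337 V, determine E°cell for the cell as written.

By convention the left-hand electrode in cell notation is the anode (oxidation) and the right-hand electrode is the cathode (reduction).
E°cell = E°(right) − E°(left) = +0.343 − (−0.337) = +0.680 V.

+0.680 V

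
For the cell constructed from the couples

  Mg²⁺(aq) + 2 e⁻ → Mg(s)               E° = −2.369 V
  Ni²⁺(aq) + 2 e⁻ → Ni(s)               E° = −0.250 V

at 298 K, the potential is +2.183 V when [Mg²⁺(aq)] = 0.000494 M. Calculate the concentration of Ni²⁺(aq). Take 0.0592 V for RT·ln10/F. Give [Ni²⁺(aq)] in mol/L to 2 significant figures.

Ni²⁺/Ni is the cathode (higher E°); E°cell = −0.250 − (−2.369) = +2.119 V with n = 2.
Since E = E° − (0.0592/n)·log Q, log Q = n(E° − E)/0.0592 = −2.162.
The balanced reaction is Ni²⁺(aq) + Mg(s) → Ni(s) + Mg²⁺(aq), so Q = [Mg²⁺(aq)] / [Ni²⁺(aq)].
Substituting the known concentrations and solving, log [Ni²⁺(aq)] = −1.144 and [Ni²⁺(aq)] = 0.072 M.

0.072 M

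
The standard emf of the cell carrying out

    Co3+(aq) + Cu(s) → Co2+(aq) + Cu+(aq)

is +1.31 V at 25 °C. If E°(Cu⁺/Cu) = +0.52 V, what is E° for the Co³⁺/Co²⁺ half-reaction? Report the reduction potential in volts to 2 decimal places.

In the reaction as written the Co³⁺/Co²⁺ couple is reduced (cathode) and Cu⁺/Cu is oxidized (anode), so E°cell = E°(Co³⁺/Co²⁺) − E°(Cu⁺/Cu).
E°(Co³⁺/Co²⁺) = E°cell + E°(anode) = +1.31 + (+0.52) = +1.83 V.

+1.83 V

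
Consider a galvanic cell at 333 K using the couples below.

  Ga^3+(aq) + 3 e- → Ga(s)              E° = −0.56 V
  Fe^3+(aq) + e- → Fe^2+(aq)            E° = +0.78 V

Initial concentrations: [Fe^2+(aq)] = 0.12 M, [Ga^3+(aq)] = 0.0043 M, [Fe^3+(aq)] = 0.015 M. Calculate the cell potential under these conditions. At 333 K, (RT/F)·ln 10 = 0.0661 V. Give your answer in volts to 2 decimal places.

Fe³⁺/Fe²⁺ is reduced (cathode, E° = +0.78 V) and Ga³⁺/Ga is oxidized (anode).
E°cell = +0.78 − (−0.56) = +1.34 V, with n = 3 electrons transferred.
For the overall reaction 3 Fe^3+(aq) + Ga(s) → 3 Fe^2+(aq) + Ga^3+(aq), Q = ([Fe^2+(aq)]^3·[Ga^3+(aq)]) / [Fe^3+(aq)]^3 = 2.2, giving log Q = 0.343.
E = E° − (0.0661/n)·log Q = +1.34 − (0.0661/3)(0.343) = +1.33 V.

+1.33 V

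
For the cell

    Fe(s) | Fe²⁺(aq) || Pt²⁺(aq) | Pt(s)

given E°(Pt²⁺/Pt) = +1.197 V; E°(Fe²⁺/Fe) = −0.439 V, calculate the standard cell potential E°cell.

+1.636 V

By convention the left-hand electrode in cell notation is the anode (oxidation) and the right-hand electrode is the cathode (reduction).
E°cell = E°(right) − E°(left) = +1.197 − (−0.439) = +1.636 V.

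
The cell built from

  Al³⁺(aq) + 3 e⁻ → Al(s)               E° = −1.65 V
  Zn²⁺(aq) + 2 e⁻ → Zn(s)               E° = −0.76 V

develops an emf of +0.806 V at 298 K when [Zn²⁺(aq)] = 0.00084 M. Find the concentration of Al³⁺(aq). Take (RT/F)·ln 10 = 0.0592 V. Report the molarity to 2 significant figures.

The Zn²⁺/Zn couple has the larger reduction potential, so it is the cathode: E°cell = −0.76 − (−1.65) = +0.89 V and n = 6.
Since E = E° − (0.0592/n)·log Q, log Q = n(E° − E)/0.0592 = 8.514.
Balancing electrons gives 3 Zn²⁺(aq) + 2 Al(s) → 3 Zn(s) + 2 Al³⁺(aq); thus Q = [Al³⁺(aq)]^2 / [Zn²⁺(aq)]^3.
Solving for the unknown gives log [Al³⁺(aq)] = −0.357, so [Al³⁺(aq)] ≈ 0.44 M.

0.44 M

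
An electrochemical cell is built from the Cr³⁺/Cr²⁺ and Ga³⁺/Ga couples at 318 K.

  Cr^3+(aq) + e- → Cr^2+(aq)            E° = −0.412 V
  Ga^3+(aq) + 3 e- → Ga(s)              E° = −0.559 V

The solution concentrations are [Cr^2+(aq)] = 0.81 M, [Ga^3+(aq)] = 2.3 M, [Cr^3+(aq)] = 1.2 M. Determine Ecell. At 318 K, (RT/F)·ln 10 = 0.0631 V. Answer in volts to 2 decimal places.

+0.15 V

The Cr³⁺/Cr²⁺ couple has the more positive E°, so it is the cathode; Ga³⁺/Ga is the anode.
The standard potential is −0.412 − (−0.559) = +0.147 V and the balanced reaction transfers n = 3 electrons.
The balanced reaction is 3 Cr^3+(aq) + Ga(s) → 3 Cr^2+(aq) + Ga^3+(aq), so Q = ([Cr^2+(aq)]^3·[Ga^3+(aq)]) / [Cr^3+(aq)]^3 = 0.707 and log Q = −0.150.
By the Nernst equation, E = +0.147 − (0.0631/3)·(−0.150) = +0.15 V.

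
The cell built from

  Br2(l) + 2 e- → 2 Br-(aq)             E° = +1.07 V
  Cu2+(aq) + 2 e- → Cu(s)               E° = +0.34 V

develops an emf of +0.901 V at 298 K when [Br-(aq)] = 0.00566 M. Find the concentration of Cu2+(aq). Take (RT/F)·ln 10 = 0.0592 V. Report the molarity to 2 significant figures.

0.052 M

The Br₂/Br⁻ couple has the larger reduction potential, so it is the cathode: E°cell = +1.07 − (+0.34) = +0.73 V and n = 2.
Rearranging E = E° − (0.0592/n)·log Q gives log Q = 2(+0.73 − (+0.901))/0.0592 = −5.777.
The balanced reaction is Br2(l) + Cu(s) → 2 Br-(aq) + Cu2+(aq), so Q = [Br-(aq)]^2·[Cu2+(aq)].
Isolating [Cu2+(aq)] in Q = 10^{−5.777} yields log [Cu2+(aq)] = −1.283, i.e. 0.052 M.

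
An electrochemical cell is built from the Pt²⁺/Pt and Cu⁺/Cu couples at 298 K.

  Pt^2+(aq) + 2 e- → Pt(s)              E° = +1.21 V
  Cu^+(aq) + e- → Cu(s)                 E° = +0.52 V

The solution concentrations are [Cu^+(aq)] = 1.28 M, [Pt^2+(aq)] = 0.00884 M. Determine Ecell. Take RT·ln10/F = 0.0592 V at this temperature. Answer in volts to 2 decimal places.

+0.62 V

Since E°(Pt²⁺/Pt) > E°(Cu⁺/Cu), Pt²⁺/Pt serves as the cathode.
E°cell = +1.21 − (+0.52) = +0.69 V, with n = 2 electrons transferred.
Balancing gives Pt^2+(aq) + 2 Cu(s) → Pt(s) + 2 Cu^+(aq); hence Q = [Cu^+(aq)]^2 / [Pt^2+(aq)] = 185 (log Q = 2.268).
By the Nernst equation, E = +0.69 − (0.0592/2)·(2.268) = +0.62 V.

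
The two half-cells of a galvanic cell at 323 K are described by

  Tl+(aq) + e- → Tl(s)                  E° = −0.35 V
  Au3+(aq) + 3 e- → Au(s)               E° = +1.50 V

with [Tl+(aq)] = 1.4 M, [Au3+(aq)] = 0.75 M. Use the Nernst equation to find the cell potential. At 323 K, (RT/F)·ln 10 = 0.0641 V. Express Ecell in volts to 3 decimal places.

+1.838 V

Au³⁺/Au is reduced (cathode, E° = +1.50 V) and Tl⁺/Tl is oxidized (anode).
The standard potential is +1.50 − (−0.35) = +1.85 V and the balanced reaction transfers n = 3 electrons.
The balanced reaction is Au3+(aq) + 3 Tl(s) → Au(s) + 3 Tl+(aq), so Q = [Tl+(aq)]^3 / [Au3+(aq)] = 3.66 and log Q = 0.563.
E = E° − (0.0641/n)·log Q = +1.85 − (0.0641/3)(0.563) = +1.838 V.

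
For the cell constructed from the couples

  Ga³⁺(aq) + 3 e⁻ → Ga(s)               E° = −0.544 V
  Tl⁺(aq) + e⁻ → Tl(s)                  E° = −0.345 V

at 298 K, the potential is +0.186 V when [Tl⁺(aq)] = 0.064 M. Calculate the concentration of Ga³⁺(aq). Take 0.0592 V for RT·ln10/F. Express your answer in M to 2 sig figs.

Tl⁺/Tl is the cathode (higher E°); E°cell = −0.345 − (−0.544) = +0.199 V with n = 3.
Since E = E° − (0.0592/n)·log Q, log Q = n(E° − E)/0.0592 = 0.659.
For 3 Tl⁺(aq) + Ga(s) → 3 Tl(s) + Ga³⁺(aq), the reaction quotient is Q = [Ga³⁺(aq)] / [Tl⁺(aq)]^3.
Isolating [Ga³⁺(aq)] in Q = 10^{0.659} yields log [Ga³⁺(aq)] = −2.922, i.e. 0.0012 M.

0.0012 M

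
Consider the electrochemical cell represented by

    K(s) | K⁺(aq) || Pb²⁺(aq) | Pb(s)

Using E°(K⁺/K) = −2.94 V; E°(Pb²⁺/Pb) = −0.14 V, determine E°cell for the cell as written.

By convention the left-hand electrode in cell notation is the anode (oxidation) and the right-hand electrode is the cathode (reduction).
E°cell = E°(right) − E°(left) = −0.14 − (−2.94) = +2.80 V.

+2.80 V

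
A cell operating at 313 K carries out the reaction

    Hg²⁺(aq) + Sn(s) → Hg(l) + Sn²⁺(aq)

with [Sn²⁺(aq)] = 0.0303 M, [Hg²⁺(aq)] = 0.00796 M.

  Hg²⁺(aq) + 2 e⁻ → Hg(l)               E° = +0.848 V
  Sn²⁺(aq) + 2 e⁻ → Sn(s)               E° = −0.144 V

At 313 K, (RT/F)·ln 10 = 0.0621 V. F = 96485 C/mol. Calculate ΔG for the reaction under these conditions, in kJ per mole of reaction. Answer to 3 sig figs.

With Hg²⁺/Hg reduced at the cathode, E°cell = +0.848 − (−0.144) = +0.992 V and n = 2.
Q = [Sn²⁺(aq)] / [Hg²⁺(aq)] = 3.81, so log Q = 0.581 and E = +0.992 − (0.0621/2)(0.581) = +0.9740 V.
Finally ΔG = −nFE = −(2)(96485 C/mol)(+0.9740 V) = −188 kJ/mol.

−188 kJ/mol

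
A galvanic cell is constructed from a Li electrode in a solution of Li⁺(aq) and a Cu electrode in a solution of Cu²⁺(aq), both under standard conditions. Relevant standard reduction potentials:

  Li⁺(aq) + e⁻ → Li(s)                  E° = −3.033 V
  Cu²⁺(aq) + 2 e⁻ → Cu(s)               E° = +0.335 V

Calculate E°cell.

Of the two couples in this cell, the one with the more positive reduction potential is reduced at the cathode: here that is Cu²⁺/Cu (+0.335 V); Li⁺/Li (−3.033 V) is the anode.
E°cell = E°(cathode) − E°(anode) = +0.335 − (−3.033) = +3.368 V.

+3.368 V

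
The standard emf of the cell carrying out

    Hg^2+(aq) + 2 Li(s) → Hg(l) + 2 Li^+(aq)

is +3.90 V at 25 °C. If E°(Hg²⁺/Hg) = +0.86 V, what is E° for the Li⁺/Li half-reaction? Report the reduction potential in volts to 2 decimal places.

In the reaction as written the Hg²⁺/Hg couple is reduced (cathode) and Li⁺/Li is oxidized (anode), so E°cell = E°(Hg²⁺/Hg) − E°(Li⁺/Li).
E°(Li⁺/Li) = E°(cathode) − E°cell = +0.86 − (+3.90) = −3.04 V.

−3.04 V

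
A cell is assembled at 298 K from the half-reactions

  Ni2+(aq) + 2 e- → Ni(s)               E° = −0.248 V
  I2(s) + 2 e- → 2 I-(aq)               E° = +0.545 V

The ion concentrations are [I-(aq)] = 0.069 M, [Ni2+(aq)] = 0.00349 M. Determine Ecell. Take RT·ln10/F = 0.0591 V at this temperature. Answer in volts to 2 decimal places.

+0.93 V

Since E°(I₂/I⁻) > E°(Ni²⁺/Ni), I₂/I⁻ serves as the cathode.
E°cell = E°cat − E°an = +0.545 − (−0.248) = +0.793 V; n = 2.
The balanced reaction is I2(s) + Ni(s) → 2 I-(aq) + Ni2+(aq), so Q = [I-(aq)]^2·[Ni2+(aq)] = 1.66×10^−5 and log Q = −4.779.
By the Nernst equation, E = +0.793 − (0.0591/2)·(−4.779) = +0.93 V.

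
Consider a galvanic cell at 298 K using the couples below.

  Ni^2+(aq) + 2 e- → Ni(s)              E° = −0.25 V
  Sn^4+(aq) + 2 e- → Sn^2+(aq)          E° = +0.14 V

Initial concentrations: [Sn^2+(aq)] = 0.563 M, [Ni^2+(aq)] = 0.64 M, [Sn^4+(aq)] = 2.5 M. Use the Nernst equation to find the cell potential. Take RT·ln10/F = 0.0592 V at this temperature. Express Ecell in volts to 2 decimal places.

The Sn⁴⁺/Sn²⁺ couple has the more positive E°, so it is the cathode; Ni²⁺/Ni is the anode.
E°cell = +0.14 − (−0.25) = +0.39 V, with n = 2 electrons transferred.
The balanced reaction is Sn^4+(aq) + Ni(s) → Sn^2+(aq) + Ni^2+(aq), so Q = ([Sn^2+(aq)]·[Ni^2+(aq)]) / [Sn^4+(aq)] = 0.144 and log Q = −0.841.
By the Nernst equation, E = +0.39 − (0.0592/2)·(−0.841) = +0.41 V.

+0.41 V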